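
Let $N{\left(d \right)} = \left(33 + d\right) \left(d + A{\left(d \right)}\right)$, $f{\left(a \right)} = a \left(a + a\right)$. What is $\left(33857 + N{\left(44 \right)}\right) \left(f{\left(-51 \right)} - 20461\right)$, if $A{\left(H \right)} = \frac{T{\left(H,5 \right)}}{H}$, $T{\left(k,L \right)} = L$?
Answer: $- \frac{2273819885}{4} \approx -5.6846 \cdot 10^{8}$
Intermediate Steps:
$f{\left(a \right)} = 2 a^{2}$ ($f{\left(a \right)} = a 2 a = 2 a^{2}$)
$A{\left(H \right)} = \frac{5}{H}$
$N{\left(d \right)} = \left(33 + d\right) \left(d + \frac{5}{d}\right)$
$\left(33857 + N{\left(44 \right)}\right) \left(f{\left(-51 \right)} - 20461\right) = \left(33857 + \left(5 + 44^{2} + 33 \cdot 44 + \frac{165}{44}\right)\right) \left(2 \left(-51\right)^{2} - 20461\right) = \left(33857 + \left(5 + 1936 + 1452 + 165 \cdot \frac{1}{44}\right)\right) \left(2 \cdot 2601 - 20461\right) = \left(33857 + \left(5 + 1936 + 1452 + \frac{15}{4}\right)\right) \left(5202 - 20461\right) = \left(33857 + \frac{13587}{4}\right) \left(-15259\right) = \frac{149015}{4} \left(-15259\right) = - \frac{2273819885}{4}$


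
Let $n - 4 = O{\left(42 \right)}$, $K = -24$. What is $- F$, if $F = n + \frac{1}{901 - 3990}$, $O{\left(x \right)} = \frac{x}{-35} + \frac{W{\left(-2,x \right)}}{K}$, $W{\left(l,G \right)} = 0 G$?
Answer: $- \frac{43241}{15445} \approx -2.7997$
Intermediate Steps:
$W{\left(l,G \right)} = 0$
$O{\left(x \right)} = - \frac{x}{35}$ ($O{\left(x \right)} = \frac{x}{-35} + \frac{0}{-24} = x \left(- \frac{1}{35}\right) + 0 \left(- \frac{1}{24}\right) = - \frac{x}{35} + 0 = - \frac{x}{35}$)
$n = \frac{14}{5}$ ($n = 4 - \frac{6}{5} = \frac{14}{5} \approx 2.8$)
$F = \frac{43241}{15445}$ ($F = \frac{14}{5} + \frac{1}{901 - 3990} = \frac{14}{5} + \frac{1}{-3089} = \frac{14}{5} - \frac{1}{3089} = \frac{43241}{15445} \approx 2.7997$)
$- F = \left(-1\right) \frac{43241}{15445} = - \frac{43241}{15445}$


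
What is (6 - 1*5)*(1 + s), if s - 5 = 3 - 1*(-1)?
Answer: 10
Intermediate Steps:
s = 9 (s = 5 + (3 - 1*(-1)) = 5 + (3 + 1) = 5 + 4 = 9)
(6 - 1*5)*(1 + s) = (6 - 1*5)*(1 + 9) = (6 - 5)*10 = 1*10 = 10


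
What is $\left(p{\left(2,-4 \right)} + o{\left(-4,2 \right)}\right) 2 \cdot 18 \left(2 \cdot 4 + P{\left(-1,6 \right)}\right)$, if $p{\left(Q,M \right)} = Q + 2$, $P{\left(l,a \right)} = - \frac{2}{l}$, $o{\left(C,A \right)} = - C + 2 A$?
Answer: $4320$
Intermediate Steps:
$p{\left(Q,M \right)} = 2 + Q$
$\left(p{\left(2,-4 \right)} + o{\left(-4,2 \right)}\right) 2 \cdot 18 \left(2 \cdot 4 + P{\left(-1,6 \right)}\right) = \left(\left(2 + 2\right) + \left(\left(-1\right) \left(-4\right) + 2 \cdot 2\right)\right) 2 \cdot 18 \left(2 \cdot 4 - \frac{2}{-1}\right) = \left(4 + \left(4 + 4\right)\right) 2 \cdot 18 \left(8 - -2\right) = \left(4 + 8\right) 2 \cdot 18 \left(8 + 2\right) = 12 \cdot 2 \cdot 18 \cdot 10 = 24 \cdot 18 \cdot 10 = 432 \cdot 10 = 4320$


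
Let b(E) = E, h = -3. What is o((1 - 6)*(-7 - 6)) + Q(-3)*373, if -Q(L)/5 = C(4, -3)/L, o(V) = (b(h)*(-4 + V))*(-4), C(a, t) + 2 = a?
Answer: 5926/3 ≈ 1975.3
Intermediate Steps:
C(a, t) = -2 + a
o(V) = -48 + 12*V (o(V) = -3*(-4 + V)*(-4) = (12 - 3*V)*(-4) = -48 + 12*V)
Q(L) = -10/L (Q(L) = -5*(-2 + 4)/L = -10/L)
o((1 - 6)*(-7 - 6)) + Q(-3)*373 = (-48 + 12*((1 - 6)*(-7 - 6))) - 10/(-3)*373 = (-48 + 12*(-5*(-13))) - 10*(-⅓)*373 = (-48 + 12*65) + (10/3)*373 = (-48 + 780) + 3730/3 = 732 + 3730/3 = 5926/3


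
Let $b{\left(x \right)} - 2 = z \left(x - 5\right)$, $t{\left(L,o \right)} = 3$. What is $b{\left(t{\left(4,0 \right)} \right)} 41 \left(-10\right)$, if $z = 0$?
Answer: $-820$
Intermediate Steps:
$b{\left(x \right)} = 2$ ($b{\left(x \right)} = 2 + 0 \left(x - 5\right) = 2 + 0 \left(-5 + x\right) = 2 + 0 = 2$)
$b{\left(t{\left(4,0 \right)} \right)} 41 \left(-10\right) = 2 \cdot 41 \left(-10\right) = 82 \left(-10\right) = -820$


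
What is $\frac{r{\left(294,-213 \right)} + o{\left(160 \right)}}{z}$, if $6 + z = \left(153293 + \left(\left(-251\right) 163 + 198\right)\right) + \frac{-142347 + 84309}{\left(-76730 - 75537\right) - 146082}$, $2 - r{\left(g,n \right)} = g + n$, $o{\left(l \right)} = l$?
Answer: $\frac{8055423}{11195267222} \approx 0.00071954$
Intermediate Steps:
$r{\left(g,n \right)} = 2 - g - n$ ($r{\left(g,n \right)} = 2 - \left(g + n\right) = 2 - g - n$)
$z = \frac{33585801666}{298349}$ ($z = -6 + \left(\left(153293 + \left(\left(-251\right) 163 + 198\right)\right) + \frac{-142347 + 84309}{\left(-76730 - 75537\right) - 146082}\right) = -6 + \left(\left(153293 + \left(-40913 + 198\right)\right) - \frac{58038}{-152267 - 146082}\right) = -6 + \left(\left(153293 - 40715\right) - \frac{58038}{-298349}\right) = -6 + \left(112578 - - \frac{58038}{298349}\right) = -6 + \left(112578 + \frac{58038}{298349}\right) = -6 + \frac{33587591760}{298349} = \frac{33585801666}{298349} \approx 1.1257 \cdot 10^{5}$)
$\frac{r{\left(294,-213 \right)} + o{\left(160 \right)}}{z} = \frac{\left(2 - 294 - -213\right) + 160}{\frac{33585801666}{298349}} = \left(\left(2 - 294 + 213\right) + 160\right) \frac{298349}{33585801666} = \left(-79 + 160\right) \frac{298349}{33585801666} = 81 \cdot \frac{298349}{33585801666} = \frac{8055423}{11195267222}$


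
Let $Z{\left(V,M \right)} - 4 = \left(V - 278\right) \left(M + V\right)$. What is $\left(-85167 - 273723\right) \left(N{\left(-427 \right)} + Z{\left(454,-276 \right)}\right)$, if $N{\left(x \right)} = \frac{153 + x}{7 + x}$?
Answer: $-11244975613$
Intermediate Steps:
$Z{\left(V,M \right)} = 4 + \left(-278 + V\right) \left(M + V\right)$ ($Z{\left(V,M \right)} = 4 + \left(V - 278\right) \left(M + V\right) = 4 + \left(-278 + V\right) \left(M + V\right)$)
$N{\left(x \right)} = \frac{153 + x}{7 + x}$
$\left(-85167 - 273723\right) \left(N{\left(-427 \right)} + Z{\left(454,-276 \right)}\right) = \left(-85167 - 273723\right) \left(\frac{153 - 427}{7 - 427} - \left(174784 - 206116\right)\right) = - 358890 \left(\frac{1}{-420} \left(-274\right) + \left(4 + 206116 + 76728 - 126212 - 125304\right)\right) = - 358890 \left(\left(- \frac{1}{420}\right) \left(-274\right) + 31332\right) = - 358890 \left(\frac{137}{210} + 31332\right) = \left(-358890\right) \frac{6579857}{210} = -11244975613$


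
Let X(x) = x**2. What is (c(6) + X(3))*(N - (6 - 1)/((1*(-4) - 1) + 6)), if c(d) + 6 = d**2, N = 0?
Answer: -195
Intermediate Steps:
c(d) = -6 + d**2
(c(6) + X(3))*(N - (6 - 1)/((1*(-4) - 1) + 6)) = ((-6 + 6**2) + 3**2)*(0 - (6 - 1)/((1*(-4) - 1) + 6)) = ((-6 + 36) + 9)*(0 - 5/((-4 - 1) + 6)) = (30 + 9)*(0 - 5/(-5 + 6)) = 39*(0 - 5/1) = 39*(0 - 5) = 39*(-5) = -195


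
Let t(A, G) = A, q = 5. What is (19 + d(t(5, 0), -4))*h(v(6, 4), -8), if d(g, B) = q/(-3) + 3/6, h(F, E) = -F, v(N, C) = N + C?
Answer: -535/3 ≈ -178.33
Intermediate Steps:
v(N, C) = C + N
d(g, B) = -7/6 (d(g, B) = 5/(-3) + 3/6 = 5*(-1/3) + 3*(1/6) = -5/3 + 1/2 = -7/6)
(19 + d(t(5, 0), -4))*h(v(6, 4), -8) = (19 - 7/6)*(-(4 + 6)) = 107*(-1*10)/6 = (107/6)*(-10) = -535/3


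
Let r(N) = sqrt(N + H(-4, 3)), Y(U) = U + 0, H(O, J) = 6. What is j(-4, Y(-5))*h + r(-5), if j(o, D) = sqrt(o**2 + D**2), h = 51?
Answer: 1 + 51*sqrt(41) ≈ 327.56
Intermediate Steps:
Y(U) = U
r(N) = sqrt(6 + N) (r(N) = sqrt(N + 6) = sqrt(6 + N))
j(o, D) = sqrt(D**2 + o**2)
j(-4, Y(-5))*h + r(-5) = sqrt((-5)**2 + (-4)**2)*51 + sqrt(6 - 5) = sqrt(25 + 16)*51 + sqrt(1) = sqrt(41)*51 + 1 = 51*sqrt(41) + 1 = 1 + 51*sqrt(41)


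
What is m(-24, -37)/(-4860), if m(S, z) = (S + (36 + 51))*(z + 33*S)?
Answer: 5803/540 ≈ 10.746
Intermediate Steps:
m(S, z) = (87 + S)*(z + 33*S) (m(S, z) = (S + 87)*(z + 33*S) = (87 + S)*(z + 33*S))
m(-24, -37)/(-4860) = (33*(-24)² + 87*(-37) + 2871*(-24) - 24*(-37))/(-4860) = (33*576 - 3219 - 68904 + 888)*(-1/4860) = (19008 - 3219 - 68904 + 888)*(-1/4860) = -52227*(-1/4860) = 5803/540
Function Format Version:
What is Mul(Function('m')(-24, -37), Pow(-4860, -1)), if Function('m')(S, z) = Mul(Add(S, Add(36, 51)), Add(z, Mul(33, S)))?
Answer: Rational(5803, 540) ≈ 10.746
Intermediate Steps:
Function('m')(S, z) = Mul(Add(87, S), Add(z, Mul(33, S))) (Function('m')(S, z) = Mul(Add(S, 87), Add(z, Mul(33, S))) = Mul(Add(87, S), Add(z, Mul(33, S))))
Mul(Function('m')(-24, -37), Pow(-4860, -1)) = Mul(Add(Mul(33, Pow(-24, 2)), Mul(87, -37), Mul(2871, -24), Mul(-24, -37)), Pow(-4860, -1)) = Mul(Add(Mul(33, 576), -3219, -68904, 888), Rational(-1, 4860)) = Mul(Add(19008, -3219, -68904, 888), Rational(-1, 4860)) = Mul(-52227, Rational(-1, 4860)) = Rational(5803, 540)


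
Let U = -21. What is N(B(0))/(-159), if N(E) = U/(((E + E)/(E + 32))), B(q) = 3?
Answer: 245/318 ≈ 0.77044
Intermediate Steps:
N(E) = -21*(32 + E)/(2*E) (N(E) = -21*(E + 32)/(E + E) = -21*(32 + E)/(2*E))
N(B(0))/(-159) = (-21/2 - 336/3)/(-159) = (-21/2 - 336*⅓)*(-1/159) = (-21/2 - 112)*(-1/159) = -245/2*(-1/159) = 245/318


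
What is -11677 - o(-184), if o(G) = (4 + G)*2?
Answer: -11317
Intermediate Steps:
o(G) = 8 + 2*G
-11677 - o(-184) = -11677 - (8 + 2*(-184)) = -11677 - (8 - 368) = -11677 - 1*(-360) = -11677 + 360 = -11317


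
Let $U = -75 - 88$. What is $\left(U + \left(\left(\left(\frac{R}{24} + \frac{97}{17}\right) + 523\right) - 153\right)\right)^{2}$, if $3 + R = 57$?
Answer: $\frac{213656689}{4624} \approx 46206.0$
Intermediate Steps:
$R = 54$ ($R = -3 + 57 = 54$)
$U = -163$ ($U = -75 - 88 = -163$)
$\left(U + \left(\left(\left(\frac{R}{24} + \frac{97}{17}\right) + 523\right) - 153\right)\right)^{2} = \left(-163 + \left(\left(\left(\frac{54}{24} + \frac{97}{17}\right) + 523\right) - 153\right)\right)^{2} = \left(-163 + \left(\left(\left(54 \cdot \frac{1}{24} + 97 \cdot \frac{1}{17}\right) + 523\right) - 153\right)\right)^{2} = \left(-163 + \left(\left(\left(\frac{9}{4} + \frac{97}{17}\right) + 523\right) - 153\right)\right)^{2} = \left(-163 + \left(\left(\frac{541}{68} + 523\right) - 153\right)\right)^{2} = \left(-163 + \left(\frac{36105}{68} - 153\right)\right)^{2} = \left(-163 + \frac{25701}{68}\right)^{2} = \left(\frac{14617}{68}\right)^{2} = \frac{213656689}{4624}$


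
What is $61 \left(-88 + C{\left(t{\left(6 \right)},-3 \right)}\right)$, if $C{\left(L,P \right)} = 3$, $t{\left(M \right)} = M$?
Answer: $-5185$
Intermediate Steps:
$61 \left(-88 + C{\left(t{\left(6 \right)},-3 \right)}\right) = 61 \left(-88 + 3\right) = 61 \left(-85\right) = -5185$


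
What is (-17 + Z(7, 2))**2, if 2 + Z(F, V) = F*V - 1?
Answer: 36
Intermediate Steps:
Z(F, V) = -3 + F*V (Z(F, V) = -2 + (F*V - 1) = -2 + (-1 + F*V) = -3 + F*V)
(-17 + Z(7, 2))**2 = (-17 + (-3 + 7*2))**2 = (-17 + (-3 + 14))**2 = (-17 + 11)**2 = (-6)**2 = 36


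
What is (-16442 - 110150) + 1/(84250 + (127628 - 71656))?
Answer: -17750983423/140222 ≈ -1.2659e+5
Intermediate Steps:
(-16442 - 110150) + 1/(84250 + (127628 - 71656)) = -126592 + 1/(84250 + 55972) = -126592 + 1/140222 = -17750983423/140222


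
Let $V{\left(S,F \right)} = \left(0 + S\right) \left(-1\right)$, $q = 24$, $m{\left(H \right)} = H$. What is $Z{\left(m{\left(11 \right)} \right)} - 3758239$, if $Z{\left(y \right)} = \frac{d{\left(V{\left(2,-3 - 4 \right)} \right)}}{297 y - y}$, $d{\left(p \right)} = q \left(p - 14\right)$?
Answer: $- \frac{1529603321}{407} \approx -3.7582 \cdot 10^{6}$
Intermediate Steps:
$V{\left(S,F \right)} = - S$ ($V{\left(S,F \right)} = S \left(-1\right) = - S$)
$d{\left(p \right)} = -336 + 24 p$ ($d{\left(p \right)} = 24 \left(p - 14\right) = 24 \left(-14 + p\right) = -336 + 24 p$)
$Z{\left(y \right)} = - \frac{48}{37 y}$ ($Z{\left(y \right)} = \frac{-336 + 24 \left(\left(-1\right) 2\right)}{297 y - y} = \frac{-336 + 24 \left(-2\right)}{296 y} = \left(-336 - 48\right) \frac{1}{296 y} = - 384 \frac{1}{296 y} = - \frac{48}{37 y}$)
$Z{\left(m{\left(11 \right)} \right)} - 3758239 = - \frac{48}{37 \cdot 11} - 3758239 = \left(- \frac{48}{37}\right) \frac{1}{11} - 3758239 = - \frac{48}{407} - 3758239 = - \frac{1529603321}{407}$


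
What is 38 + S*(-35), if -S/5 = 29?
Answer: 5113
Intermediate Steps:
S = -145 (S = -5*29 = -145)
38 + S*(-35) = 38 - 145*(-35) = 38 + 5075 = 5113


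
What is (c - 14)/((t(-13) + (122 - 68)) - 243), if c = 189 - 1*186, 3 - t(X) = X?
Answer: 11/173 ≈ 0.063584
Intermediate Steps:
t(X) = 3 - X
c = 3 (c = 189 - 186 = 3)
(c - 14)/((t(-13) + (122 - 68)) - 243) = (3 - 14)/(((3 - 1*(-13)) + (122 - 68)) - 243) = -11/(((3 + 13) + 54) - 243) = -11/((16 + 54) - 243) = -11/(70 - 243) = -11/(-173) = -11*(-1/173) = 11/173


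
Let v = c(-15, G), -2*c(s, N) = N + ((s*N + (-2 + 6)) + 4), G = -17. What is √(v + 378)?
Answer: √255 ≈ 15.969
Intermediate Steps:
c(s, N) = -4 - N/2 - N*s/2 (c(s, N) = -(N + ((s*N + (-2 + 6)) + 4))/2 = -(N + ((N*s + 4) + 4))/2 = -(N + ((4 + N*s) + 4))/2 = -(N + (8 + N*s))/2 = -(8 + N + N*s)/2 = -4 - N/2 - N*s/2)
v = -123 (v = -4 - ½*(-17) - ½*(-17)*(-15) = -4 + 17/2 - 255/2 = -123)
√(v + 378) = √(-123 + 378) = √255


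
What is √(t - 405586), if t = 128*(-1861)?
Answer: I*√643794 ≈ 802.37*I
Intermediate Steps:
t = -238208
√(t - 405586) = √(-238208 - 405586) = √(-643794) = I*√643794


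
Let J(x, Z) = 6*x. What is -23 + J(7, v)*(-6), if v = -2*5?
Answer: -275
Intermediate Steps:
v = -10
-23 + J(7, v)*(-6) = -23 + (6*7)*(-6) = -23 + 42*(-6) = -23 - 252 = -275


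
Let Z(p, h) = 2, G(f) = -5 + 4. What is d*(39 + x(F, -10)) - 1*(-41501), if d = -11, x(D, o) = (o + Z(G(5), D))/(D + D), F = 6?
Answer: 123238/3 ≈ 41079.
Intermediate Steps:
G(f) = -1
x(D, o) = (2 + o)/(2*D) (x(D, o) = (o + 2)/(D + D) = (2 + o)/((2*D)) = (2 + o)*(1/(2*D)) = (2 + o)/(2*D))
d*(39 + x(F, -10)) - 1*(-41501) = -11*(39 + (½)*(2 - 10)/6) - 1*(-41501) = -11*(39 + (½)*(⅙)*(-8)) + 41501 = -11*(39 - ⅔) + 41501 = -11*115/3 + 41501 = -1265/3 + 41501 = 123238/3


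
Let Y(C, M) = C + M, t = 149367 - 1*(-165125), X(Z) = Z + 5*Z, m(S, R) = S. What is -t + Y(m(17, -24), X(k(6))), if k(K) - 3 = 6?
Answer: -314421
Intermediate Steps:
k(K) = 9 (k(K) = 3 + 6 = 9)
X(Z) = 6*Z
t = 314492 (t = 149367 + 165125 = 314492)
-t + Y(m(17, -24), X(k(6))) = -1*314492 + (17 + 6*9) = -314492 + (17 + 54) = -314492 + 71 = -314421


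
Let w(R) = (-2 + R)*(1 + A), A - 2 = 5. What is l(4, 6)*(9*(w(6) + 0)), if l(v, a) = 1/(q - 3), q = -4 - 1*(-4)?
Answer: -96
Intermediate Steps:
A = 7 (A = 2 + 5 = 7)
w(R) = -16 + 8*R (w(R) = (-2 + R)*(1 + 7) = (-2 + R)*8 = -16 + 8*R)
q = 0 (q = -4 + 4 = 0)
l(v, a) = -⅓ (l(v, a) = 1/(0 - 3) = 1/(-3) = -⅓)
l(4, 6)*(9*(w(6) + 0)) = -3*((-16 + 8*6) + 0) = -3*((-16 + 48) + 0) = -3*(32 + 0) = -3*32 = -⅓*288 = -96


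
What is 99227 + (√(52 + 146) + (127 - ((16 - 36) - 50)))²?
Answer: 138234 + 1182*√22 ≈ 1.4378e+5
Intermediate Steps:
99227 + (√(52 + 146) + (127 - ((16 - 36) - 50)))² = 99227 + (√198 + (127 - (-20 - 50)))² = 99227 + (3*√22 + (127 - 1*(-70)))² = 99227 + (3*√22 + (127 + 70))² = 99227 + (3*√22 + 197)² = 99227 + (197 + 3*√22)²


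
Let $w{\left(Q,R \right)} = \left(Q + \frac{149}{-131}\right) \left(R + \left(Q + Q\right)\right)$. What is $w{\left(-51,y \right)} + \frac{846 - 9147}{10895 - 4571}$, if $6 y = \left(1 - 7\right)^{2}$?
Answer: $\frac{1381810963}{276148} \approx 5003.9$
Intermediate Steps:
$y = 6$ ($y = \frac{\left(1 - 7\right)^{2}}{6} = \frac{\left(-6\right)^{2}}{6} = \frac{1}{6} \cdot 36 = 6$)
$w{\left(Q,R \right)} = \left(- \frac{149}{131} + Q\right) \left(R + 2 Q\right)$ ($w{\left(Q,R \right)} = \left(Q + 149 \left(- \frac{1}{131}\right)\right) \left(R + 2 Q\right) = \left(Q - \frac{149}{131}\right) \left(R + 2 Q\right) = \left(- \frac{149}{131} + Q\right) \left(R + 2 Q\right)$)
$w{\left(-51,y \right)} + \frac{846 - 9147}{10895 - 4571} = \left(2 \left(-51\right)^{2} - - \frac{15198}{131} - \frac{894}{131} - 306\right) + \frac{846 - 9147}{10895 - 4571} = \left(2 \cdot 2601 + \frac{15198}{131} - \frac{894}{131} - 306\right) - \frac{8301}{6324} = \left(5202 + \frac{15198}{131} - \frac{894}{131} - 306\right) - \frac{2767}{2108} = \frac{655680}{131} - \frac{2767}{2108} = \frac{1381810963}{276148}$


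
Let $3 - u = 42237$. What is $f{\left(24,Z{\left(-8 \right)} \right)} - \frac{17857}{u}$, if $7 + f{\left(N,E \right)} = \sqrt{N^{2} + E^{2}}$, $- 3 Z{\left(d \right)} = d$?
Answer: $- \frac{277781}{42234} + \frac{8 \sqrt{82}}{3} \approx 17.57$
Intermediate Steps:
$u = -42234$ ($u = 3 - 42237 = -42234$)
$Z{\left(d \right)} = - \frac{d}{3}$
$f{\left(N,E \right)} = -7 + \sqrt{E^{2} + N^{2}}$ ($f{\left(N,E \right)} = -7 + \sqrt{N^{2} + E^{2}} = -7 + \sqrt{E^{2} + N^{2}}$)
$f{\left(24,Z{\left(-8 \right)} \right)} - \frac{17857}{u} = \left(-7 + \sqrt{\left(\left(- \frac{1}{3}\right) \left(-8\right)\right)^{2} + 24^{2}}\right) - \frac{17857}{-42234} = \left(-7 + \sqrt{\left(\frac{8}{3}\right)^{2} + 576}\right) - 17857 \left(- \frac{1}{42234}\right) = \left(-7 + \sqrt{\frac{64}{9} + 576}\right) - - \frac{17857}{42234} = \left(-7 + \sqrt{\frac{5248}{9}}\right) + \frac{17857}{42234} = \left(-7 + \frac{8 \sqrt{82}}{3}\right) + \frac{17857}{42234} = - \frac{277781}{42234} + \frac{8 \sqrt{82}}{3}$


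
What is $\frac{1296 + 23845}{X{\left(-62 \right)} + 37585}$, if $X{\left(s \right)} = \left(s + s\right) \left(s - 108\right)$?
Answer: $\frac{25141}{58665} \approx 0.42855$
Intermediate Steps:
$X{\left(s \right)} = 2 s \left(-108 + s\right)$
$\frac{1296 + 23845}{X{\left(-62 \right)} + 37585} = \frac{1296 + 23845}{2 \left(-62\right) \left(-108 - 62\right) + 37585} = \frac{25141}{2 \left(-62\right) \left(-170\right) + 37585} = \frac{25141}{21080 + 37585} = \frac{25141}{58665}$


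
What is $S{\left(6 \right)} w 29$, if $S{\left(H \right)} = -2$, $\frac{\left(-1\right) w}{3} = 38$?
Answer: $6612$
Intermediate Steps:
$w = -114$ ($w = \left(-3\right) 38 = -114$)
$S{\left(6 \right)} w 29 = \left(-2\right) \left(-114\right) 29 = 228 \cdot 29 = 6612$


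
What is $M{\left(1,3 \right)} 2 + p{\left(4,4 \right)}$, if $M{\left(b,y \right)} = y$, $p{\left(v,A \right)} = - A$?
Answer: $2$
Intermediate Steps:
$M{\left(1,3 \right)} 2 + p{\left(4,4 \right)} = 3 \cdot 2 - 4 = 6 - 4 = 2$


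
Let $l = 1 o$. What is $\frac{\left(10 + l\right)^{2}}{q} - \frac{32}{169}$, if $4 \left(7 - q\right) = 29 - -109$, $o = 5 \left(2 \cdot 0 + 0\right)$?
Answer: $- \frac{7112}{1859} \approx -3.8257$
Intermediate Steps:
$o = 0$ ($o = 5 \left(0 + 0\right) = 5 \cdot 0 = 0$)
$l = 0$ ($l = 1 \cdot 0 = 0$)
$q = - \frac{55}{2}$ ($q = 7 - \frac{29 - -109}{4} = 7 - \frac{29 + 109}{4} = 7 - \frac{69}{2} = - \frac{55}{2} \approx -27.5$)
$\frac{\left(10 + l\right)^{2}}{q} - \frac{32}{169} = \frac{\left(10 + 0\right)^{2}}{- \frac{55}{2}} - \frac{32}{169} = 10^{2} \left(- \frac{2}{55}\right) - \frac{32}{169} = 100 \left(- \frac{2}{55}\right) - \frac{32}{169} = - \frac{40}{11} - \frac{32}{169} = - \frac{7112}{1859}$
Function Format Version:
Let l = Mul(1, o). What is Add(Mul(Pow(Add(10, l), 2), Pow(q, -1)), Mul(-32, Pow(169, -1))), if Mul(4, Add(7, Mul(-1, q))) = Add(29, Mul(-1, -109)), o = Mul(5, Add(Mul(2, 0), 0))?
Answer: Rational(-7112, 1859) ≈ -3.8257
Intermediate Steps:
o = 0 (o = Mul(5, Add(0, 0)) = Mul(5, 0) = 0)
l = 0 (l = Mul(1, 0) = 0)
q = Rational(-55, 2) (q = Add(7, Mul(Rational(-1, 4), Add(29, Mul(-1, -109)))) = Add(7, Mul(Rational(-1, 4), Add(29, 109))) = Add(7, Mul(Rational(-1, 4), 138)) = Add(7, Rational(-69, 2)) = Rational(-55, 2) ≈ -27.500)
Add(Mul(Pow(Add(10, l), 2), Pow(q, -1)), Mul(-32, Pow(169, -1))) = Add(Mul(Pow(Add(10, 0), 2), Pow(Rational(-55, 2), -1)), Mul(-32, Pow(169, -1))) = Add(Mul(Pow(10, 2), Rational(-2, 55)), Mul(-32, Rational(1, 169))) = Add(Mul(100, Rational(-2, 55)), Rational(-32, 169)) = Add(Rational(-40, 11), Rational(-32, 169)) = Rational(-7112, 1859)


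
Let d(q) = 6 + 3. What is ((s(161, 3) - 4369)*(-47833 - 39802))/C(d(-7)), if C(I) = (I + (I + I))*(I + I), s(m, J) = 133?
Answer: 61870310/81 ≈ 7.6383e+5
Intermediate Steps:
d(q) = 9
C(I) = 6*I² (C(I) = (I + 2*I)*(2*I) = (3*I)*(2*I) = 6*I²)
((s(161, 3) - 4369)*(-47833 - 39802))/C(d(-7)) = ((133 - 4369)*(-47833 - 39802))/((6*9²)) = (-4236*(-87635))/((6*81)) = 371221860/486 = 371221860*(1/486) = 61870310/81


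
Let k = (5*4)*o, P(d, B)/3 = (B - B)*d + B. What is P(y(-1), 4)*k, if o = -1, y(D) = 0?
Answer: -240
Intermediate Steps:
P(d, B) = 3*B (P(d, B) = 3*((B - B)*d + B) = 3*(0*d + B) = 3*(0 + B) = 3*B)
k = -20 (k = (5*4)*(-1) = 20*(-1) = -20)
P(y(-1), 4)*k = (3*4)*(-20) = 12*(-20) = -240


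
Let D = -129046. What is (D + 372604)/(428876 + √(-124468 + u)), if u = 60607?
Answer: 14922311544/26276383891 - 34794*I*√63861/26276383891 ≈ 0.5679 - 0.00033462*I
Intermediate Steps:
(D + 372604)/(428876 + √(-124468 + u)) = (-129046 + 372604)/(428876 + √(-124468 + 60607)) = 243558/(428876 + √(-63861)) = 243558/(428876 + I*√63861)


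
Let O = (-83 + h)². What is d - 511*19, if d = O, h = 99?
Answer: -9453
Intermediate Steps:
O = 256 (O = (-83 + 99)² = 16² = 256)
d = 256
d - 511*19 = 256 - 511*19 = 256 - 1*9709 = 256 - 9709 = -9453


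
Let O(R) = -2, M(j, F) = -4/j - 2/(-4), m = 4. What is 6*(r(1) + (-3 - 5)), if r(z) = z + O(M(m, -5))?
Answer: -54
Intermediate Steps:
M(j, F) = ½ - 4/j (M(j, F) = -4/j - 2*(-¼) = -4/j + ½ = ½ - 4/j)
r(z) = -2 + z (r(z) = z - 2 = -2 + z)
6*(r(1) + (-3 - 5)) = 6*((-2 + 1) + (-3 - 5)) = 6*(-1 - 8) = 6*(-9) = -54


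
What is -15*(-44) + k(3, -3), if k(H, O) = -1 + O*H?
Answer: 650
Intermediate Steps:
k(H, O) = -1 + H*O
-15*(-44) + k(3, -3) = -15*(-44) + (-1 + 3*(-3)) = 660 + (-1 - 9) = 660 - 10 = 650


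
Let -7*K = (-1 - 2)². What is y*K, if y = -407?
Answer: 3663/7 ≈ 523.29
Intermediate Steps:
K = -9/7 (K = -(-1 - 2)²/7 = -⅐*(-3)² = -⅐*9 = -9/7 ≈ -1.2857)
y*K = -407*(-9/7) = 3663/7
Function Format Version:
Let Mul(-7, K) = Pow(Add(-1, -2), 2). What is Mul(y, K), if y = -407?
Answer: Rational(3663, 7) ≈ 523.29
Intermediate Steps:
K = Rational(-9, 7) (K = Mul(Rational(-1, 7), Pow(Add(-1, -2), 2)) = Mul(Rational(-1, 7), Pow(-3, 2)) = Mul(Rational(-1, 7), 9) = Rational(-9, 7) ≈ -1.2857)
Mul(y, K) = Mul(-407, Rational(-9, 7)) = Rational(3663, 7)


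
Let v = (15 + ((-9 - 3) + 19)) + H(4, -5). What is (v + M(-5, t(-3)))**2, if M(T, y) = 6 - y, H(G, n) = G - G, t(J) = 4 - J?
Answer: 441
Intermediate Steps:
H(G, n) = 0
v = 22 (v = (15 + ((-9 - 3) + 19)) + 0 = (15 + (-12 + 19)) + 0 = (15 + 7) + 0 = 22 + 0 = 22)
(v + M(-5, t(-3)))**2 = (22 + (6 - (4 - 1*(-3))))**2 = (22 + (6 - (4 + 3)))**2 = (22 + (6 - 1*7))**2 = (22 + (6 - 7))**2 = (22 - 1)**2 = 21**2 = 441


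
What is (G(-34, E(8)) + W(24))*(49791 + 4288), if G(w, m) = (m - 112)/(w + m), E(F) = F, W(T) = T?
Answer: 1514212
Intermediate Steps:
G(w, m) = (-112 + m)/(m + w)
(G(-34, E(8)) + W(24))*(49791 + 4288) = ((-112 + 8)/(8 - 34) + 24)*(49791 + 4288) = (-104/(-26) + 24)*54079 = (-1/26*(-104) + 24)*54079 = (4 + 24)*54079 = 28*54079 = 1514212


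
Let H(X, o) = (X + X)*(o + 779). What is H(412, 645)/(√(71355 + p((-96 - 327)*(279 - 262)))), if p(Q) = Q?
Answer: 586688*√16041/16041 ≈ 4632.2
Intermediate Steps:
H(X, o) = 2*X*(779 + o) (H(X, o) = (2*X)*(779 + o) = 2*X*(779 + o))
H(412, 645)/(√(71355 + p((-96 - 327)*(279 - 262)))) = (2*412*(779 + 645))/(√(71355 + (-96 - 327)*(279 - 262))) = (2*412*1424)/(√(71355 - 423*17)) = 1173376/(√(71355 - 7191)) = 1173376/(√64164) = 1173376/((2*√16041)) = 1173376*(√16041/32082) = 586688*√16041/16041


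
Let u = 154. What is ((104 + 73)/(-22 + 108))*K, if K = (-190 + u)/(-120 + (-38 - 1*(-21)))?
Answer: 3186/5891 ≈ 0.54082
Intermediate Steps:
K = 36/137 (K = (-190 + 154)/(-120 + (-38 - 1*(-21))) = -36/(-120 + (-38 + 21)) = -36/(-120 - 17) = -36/(-137) = -36*(-1/137) = 36/137 ≈ 0.26277)
((104 + 73)/(-22 + 108))*K = ((104 + 73)/(-22 + 108))*(36/137) = (177/86)*(36/137) = 3186/5891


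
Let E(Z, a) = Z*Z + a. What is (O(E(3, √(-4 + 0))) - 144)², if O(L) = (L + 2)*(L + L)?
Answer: -4284 + 7360*I ≈ -4284.0 + 7360.0*I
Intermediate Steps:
E(Z, a) = a + Z² (E(Z, a) = Z² + a = a + Z²)
O(L) = 2*L*(2 + L) (O(L) = (2 + L)*(2*L) = 2*L*(2 + L))
(O(E(3, √(-4 + 0))) - 144)² = (2*(√(-4 + 0) + 3²)*(2 + (√(-4 + 0) + 3²)) - 144)² = (2*(√(-4) + 9)*(2 + (√(-4) + 9)) - 144)² = (2*(2*I + 9)*(2 + (2*I + 9)) - 144)² = (2*(9 + 2*I)*(2 + (9 + 2*I)) - 144)² = (2*(9 + 2*I)*(11 + 2*I) - 144)² = (-144 + 2*(9 + 2*I)*(11 + 2*I))²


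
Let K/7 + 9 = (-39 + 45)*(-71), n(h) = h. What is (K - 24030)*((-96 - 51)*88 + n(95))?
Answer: 347670075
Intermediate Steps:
K = -3045 (K = -63 + 7*((-39 + 45)*(-71)) = -63 + 7*(6*(-71)) = -63 + 7*(-426) = -63 - 2982 = -3045)
(K - 24030)*((-96 - 51)*88 + n(95)) = (-3045 - 24030)*((-96 - 51)*88 + 95) = -27075*(-147*88 + 95) = -27075*(-12936 + 95) = -27075*(-12841) = 347670075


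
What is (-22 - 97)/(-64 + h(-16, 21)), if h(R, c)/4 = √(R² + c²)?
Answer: -68/63 - 17*√697/252 ≈ -2.8604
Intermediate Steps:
h(R, c) = 4*√(R² + c²)
(-22 - 97)/(-64 + h(-16, 21)) = (-22 - 97)/(-64 + 4*√((-16)² + 21²)) = -119/(-64 + 4*√(256 + 441)) = -119/(-64 + 4*√697)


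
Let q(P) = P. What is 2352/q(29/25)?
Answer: 58800/29 ≈ 2027.6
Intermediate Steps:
2352/q(29/25) = 2352/((29/25)) = 2352/((29*(1/25))) = 2352/(29/25) = 2352*(25/29) = 58800/29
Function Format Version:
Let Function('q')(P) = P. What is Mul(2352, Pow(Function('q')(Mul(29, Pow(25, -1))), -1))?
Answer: Rational(58800, 29) ≈ 2027.6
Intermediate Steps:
Mul(2352, Pow(Function('q')(Mul(29, Pow(25, -1))), -1)) = Mul(2352, Pow(Mul(29, Pow(25, -1)), -1)) = Mul(2352, Pow(Mul(29, Rational(1, 25)), -1)) = Mul(2352, Pow(Rational(29, 25), -1)) = Mul(2352, Rational(25, 29)) = Rational(58800, 29)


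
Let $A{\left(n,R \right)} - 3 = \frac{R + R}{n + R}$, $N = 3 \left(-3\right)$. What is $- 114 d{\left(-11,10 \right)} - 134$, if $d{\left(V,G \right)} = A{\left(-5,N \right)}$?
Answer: $- \frac{4358}{7} \approx -622.57$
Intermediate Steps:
$N = -9$
$A{\left(n,R \right)} = 3 + \frac{2 R}{R + n}$ ($A{\left(n,R \right)} = 3 + \frac{R + R}{n + R} = 3 + \frac{2 R}{R + n}$)
$d{\left(V,G \right)} = \frac{30}{7}$ ($d{\left(V,G \right)} = \frac{3 \left(-5\right) + 5 \left(-9\right)}{-9 - 5} = \frac{-15 - 45}{-14} = \left(- \frac{1}{14}\right) \left(-60\right) = \frac{30}{7}$)
$- 114 d{\left(-11,10 \right)} - 134 = \left(-114\right) \frac{30}{7} - 134 = - \frac{3420}{7} - 134 = - \frac{4358}{7}$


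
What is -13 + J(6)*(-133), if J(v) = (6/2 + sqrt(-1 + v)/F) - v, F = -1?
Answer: 386 + 133*sqrt(5) ≈ 683.40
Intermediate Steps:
J(v) = 3 - v - sqrt(-1 + v) (J(v) = (6/2 + sqrt(-1 + v)/(-1)) - v = (6*(1/2) + sqrt(-1 + v)*(-1)) - v = (3 - sqrt(-1 + v)) - v = 3 - v - sqrt(-1 + v))
-13 + J(6)*(-133) = -13 + (3 - 1*6 - sqrt(-1 + 6))*(-133) = -13 + (3 - 6 - sqrt(5))*(-133) = -13 + (-3 - sqrt(5))*(-133) = -13 + (399 + 133*sqrt(5)) = 386 + 133*sqrt(5)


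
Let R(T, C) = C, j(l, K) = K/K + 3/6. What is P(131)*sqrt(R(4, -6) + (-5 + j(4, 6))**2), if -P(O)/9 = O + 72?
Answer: -9135/2 ≈ -4567.5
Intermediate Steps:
j(l, K) = 3/2 (j(l, K) = 1 + 3*(1/6) = 1 + 1/2 = 3/2)
P(O) = -648 - 9*O (P(O) = -9*(O + 72) = -9*(72 + O) = -648 - 9*O)
P(131)*sqrt(R(4, -6) + (-5 + j(4, 6))**2) = (-648 - 9*131)*sqrt(-6 + (-5 + 3/2)**2) = (-648 - 1179)*sqrt(-6 + (-7/2)**2) = -1827*sqrt(-6 + 49/4) = -1827*sqrt(25/4) = -1827*5/2 = -9135/2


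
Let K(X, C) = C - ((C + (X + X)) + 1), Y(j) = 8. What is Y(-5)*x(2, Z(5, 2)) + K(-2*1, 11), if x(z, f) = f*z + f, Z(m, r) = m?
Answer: 123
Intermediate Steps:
x(z, f) = f + f*z
K(X, C) = -1 - 2*X (K(X, C) = C - ((C + 2*X) + 1) = C - (1 + C + 2*X) = C + (-1 - C - 2*X) = -1 - 2*X)
Y(-5)*x(2, Z(5, 2)) + K(-2*1, 11) = 8*(5*(1 + 2)) + (-1 - (-4)) = 8*(5*3) + (-1 - 2*(-2)) = 8*15 + (-1 + 4) = 120 + 3 = 123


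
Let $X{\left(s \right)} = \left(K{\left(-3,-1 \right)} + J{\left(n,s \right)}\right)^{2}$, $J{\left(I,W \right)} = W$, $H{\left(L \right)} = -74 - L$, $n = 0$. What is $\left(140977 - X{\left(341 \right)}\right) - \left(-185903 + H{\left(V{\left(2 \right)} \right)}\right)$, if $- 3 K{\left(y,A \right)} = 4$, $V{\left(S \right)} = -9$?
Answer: $\frac{1904144}{9} \approx 2.1157 \cdot 10^{5}$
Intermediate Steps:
$K{\left(y,A \right)} = - \frac{4}{3}$ ($K{\left(y,A \right)} = \left(- \frac{1}{3}\right) 4 = - \frac{4}{3}$)
$X{\left(s \right)} = \left(- \frac{4}{3} + s\right)^{2}$
$\left(140977 - X{\left(341 \right)}\right) - \left(-185903 + H{\left(V{\left(2 \right)} \right)}\right) = \left(140977 - \frac{\left(-4 + 3 \cdot 341\right)^{2}}{9}\right) + \left(185903 - \left(-74 - -9\right)\right) = \left(140977 - \frac{\left(-4 + 1023\right)^{2}}{9}\right) + \left(185903 - \left(-74 + 9\right)\right) = \left(140977 - \frac{1019^{2}}{9}\right) + \left(185903 - -65\right) = \left(140977 - \frac{1}{9} \cdot 1038361\right) + \left(185903 + 65\right) = \left(140977 - \frac{1038361}{9}\right) + 185968 = \frac{230432}{9} + 185968 = \frac{1904144}{9}$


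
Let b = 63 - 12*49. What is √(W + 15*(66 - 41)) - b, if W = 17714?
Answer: 525 + √18089 ≈ 659.50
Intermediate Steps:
b = -525 (b = 63 - 588 = -525)
√(W + 15*(66 - 41)) - b = √(17714 + 15*(66 - 41)) - 1*(-525) = √(17714 + 15*25) + 525 = √(17714 + 375) + 525 = √18089 + 525 = 525 + √18089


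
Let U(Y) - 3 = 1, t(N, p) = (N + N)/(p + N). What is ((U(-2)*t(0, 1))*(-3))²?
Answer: 0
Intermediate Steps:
t(N, p) = 2*N/(N + p) (t(N, p) = (2*N)/(N + p) = 2*N/(N + p))
U(Y) = 4 (U(Y) = 3 + 1 = 4)
((U(-2)*t(0, 1))*(-3))² = ((4*(2*0/(0 + 1)))*(-3))² = ((4*(2*0/1))*(-3))² = ((4*(2*0*1))*(-3))² = ((4*0)*(-3))² = (0*(-3))² = 0² = 0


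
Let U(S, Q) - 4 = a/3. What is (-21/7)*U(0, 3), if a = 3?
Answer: -15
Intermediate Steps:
U(S, Q) = 5 (U(S, Q) = 4 + 3/3 = 4 + 3*(1/3) = 4 + 1 = 5)
(-21/7)*U(0, 3) = -21/7*5 = -21*1/7*5 = -3*5 = -15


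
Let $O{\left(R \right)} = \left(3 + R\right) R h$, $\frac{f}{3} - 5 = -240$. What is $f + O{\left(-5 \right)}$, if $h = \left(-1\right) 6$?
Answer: $-765$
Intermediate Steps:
$f = -705$ ($f = 15 + 3 \left(-240\right) = 15 - 720 = -705$)
$h = -6$
$O{\left(R \right)} = - 6 R \left(3 + R\right)$ ($O{\left(R \right)} = \left(3 + R\right) R \left(-6\right) = R \left(3 + R\right) \left(-6\right) = - 6 R \left(3 + R\right)$)
$f + O{\left(-5 \right)} = -705 - - 30 \left(3 - 5\right) = -705 - \left(-30\right) \left(-2\right) = -705 - 60 = -765$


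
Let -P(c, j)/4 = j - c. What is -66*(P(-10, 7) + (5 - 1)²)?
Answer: 3432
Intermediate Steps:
P(c, j) = -4*j + 4*c (P(c, j) = -4*(j - c) = -4*j + 4*c)
-66*(P(-10, 7) + (5 - 1)²) = -66*((-4*7 + 4*(-10)) + (5 - 1)²) = -66*((-28 - 40) + 4²) = -66*(-68 + 16) = -66*(-52) = 3432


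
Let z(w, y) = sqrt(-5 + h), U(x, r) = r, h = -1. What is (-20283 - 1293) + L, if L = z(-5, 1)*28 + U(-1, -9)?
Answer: -21585 + 28*I*sqrt(6) ≈ -21585.0 + 68.586*I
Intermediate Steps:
z(w, y) = I*sqrt(6) (z(w, y) = sqrt(-5 - 1) = sqrt(-6) = I*sqrt(6))
L = -9 + 28*I*sqrt(6) (L = (I*sqrt(6))*28 - 9 = 28*I*sqrt(6) - 9 = -9 + 28*I*sqrt(6) ≈ -9.0 + 68.586*I)
(-20283 - 1293) + L = (-20283 - 1293) + (-9 + 28*I*sqrt(6)) = -21576 + (-9 + 28*I*sqrt(6)) = -21585 + 28*I*sqrt(6)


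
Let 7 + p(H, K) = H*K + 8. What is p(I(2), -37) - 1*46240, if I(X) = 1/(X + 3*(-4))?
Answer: -462353/10 ≈ -46235.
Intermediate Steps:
I(X) = 1/(-12 + X) (I(X) = 1/(X - 12) = 1/(-12 + X))
p(H, K) = 1 + H*K (p(H, K) = -7 + (H*K + 8) = -7 + (8 + H*K) = 1 + H*K)
p(I(2), -37) - 1*46240 = (1 - 37/(-12 + 2)) - 1*46240 = (1 - 37/(-10)) - 46240 = (1 - 1/10*(-37)) - 46240 = (1 + 37/10) - 46240 = 47/10 - 46240 = -462353/10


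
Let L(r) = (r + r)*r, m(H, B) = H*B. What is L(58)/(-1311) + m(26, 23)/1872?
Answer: -151421/31464 ≈ -4.8125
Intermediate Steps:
m(H, B) = B*H
L(r) = 2*r**2 (L(r) = (2*r)*r = 2*r**2)
L(58)/(-1311) + m(26, 23)/1872 = (2*58**2)/(-1311) + (23*26)/1872 = (2*3364)*(-1/1311) + 598*(1/1872) = 6728*(-1/1311) + 23/72 = -6728/1311 + 23/72 = -151421/31464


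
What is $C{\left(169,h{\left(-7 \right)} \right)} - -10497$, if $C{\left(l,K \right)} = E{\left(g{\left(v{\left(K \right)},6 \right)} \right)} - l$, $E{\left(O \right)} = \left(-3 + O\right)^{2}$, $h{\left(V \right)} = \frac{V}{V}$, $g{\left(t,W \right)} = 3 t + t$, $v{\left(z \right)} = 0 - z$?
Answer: $10377$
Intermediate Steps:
$v{\left(z \right)} = - z$
$g{\left(t,W \right)} = 4 t$
$h{\left(V \right)} = 1$
$C{\left(l,K \right)} = \left(-3 - 4 K\right)^{2} - l$ ($C{\left(l,K \right)} = \left(-3 + 4 \left(- K\right)\right)^{2} - l = \left(-3 - 4 K\right)^{2} - l$)
$C{\left(169,h{\left(-7 \right)} \right)} - -10497 = \left(\left(3 + 4 \cdot 1\right)^{2} - 169\right) - -10497 = \left(\left(3 + 4\right)^{2} - 169\right) + 10497 = \left(7^{2} - 169\right) + 10497 = \left(49 - 169\right) + 10497 = -120 + 10497 = 10377$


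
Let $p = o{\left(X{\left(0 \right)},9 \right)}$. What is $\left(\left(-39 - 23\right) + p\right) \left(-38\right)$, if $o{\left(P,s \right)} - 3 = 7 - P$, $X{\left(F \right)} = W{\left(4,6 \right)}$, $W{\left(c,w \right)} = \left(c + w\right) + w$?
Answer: $2584$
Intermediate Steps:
$W{\left(c,w \right)} = c + 2 w$
$X{\left(F \right)} = 16$ ($X{\left(F \right)} = 4 + 2 \cdot 6 = 4 + 12 = 16$)
$o{\left(P,s \right)} = 10 - P$ ($o{\left(P,s \right)} = 3 - \left(-7 + P\right) = 10 - P$)
$p = -6$ ($p = 10 - 16 = -6$)
$\left(\left(-39 - 23\right) + p\right) \left(-38\right) = \left(\left(-39 - 23\right) - 6\right) \left(-38\right) = \left(-62 - 6\right) \left(-38\right) = \left(-68\right) \left(-38\right) = 2584$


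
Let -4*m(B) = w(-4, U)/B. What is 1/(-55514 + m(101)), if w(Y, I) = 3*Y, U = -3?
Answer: -101/5606911 ≈ -1.8013e-5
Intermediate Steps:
m(B) = 3/B (m(B) = -3*(-4)/(4*B) = -(-3)/B = 3/B)
1/(-55514 + m(101)) = 1/(-55514 + 3/101) = 1/(-5606911/101) = -101/5606911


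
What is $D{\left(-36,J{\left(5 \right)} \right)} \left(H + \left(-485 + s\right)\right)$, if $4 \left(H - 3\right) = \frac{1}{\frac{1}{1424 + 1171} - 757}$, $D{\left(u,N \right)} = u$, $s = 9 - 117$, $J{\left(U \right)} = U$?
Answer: $\frac{41724176715}{1964414} \approx 21240.0$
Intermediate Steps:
$s = -108$ ($s = 9 - 117 = -108$)
$H = \frac{23570373}{7857656}$ ($H = 3 + \frac{1}{4 \left(\frac{1}{1424 + 1171} - 757\right)} = 3 + \frac{1}{4 \left(\frac{1}{2595} - 757\right)} = 3 + \frac{1}{4 \left(- \frac{1964414}{2595}\right)} = 3 + \frac{1}{4} \left(- \frac{2595}{1964414}\right) = 3 - \frac{2595}{7857656} = \frac{23570373}{7857656} \approx 2.9997$)
$D{\left(-36,J{\left(5 \right)} \right)} \left(H + \left(-485 + s\right)\right) = - 36 \left(\frac{23570373}{7857656} - 593\right) = \left(-36\right) \left(- \frac{4636019635}{7857656}\right) = \frac{41724176715}{1964414}$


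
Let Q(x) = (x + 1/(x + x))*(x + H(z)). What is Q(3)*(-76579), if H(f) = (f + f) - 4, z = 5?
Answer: -4365003/2 ≈ -2.1825e+6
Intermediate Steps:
H(f) = -4 + 2*f (H(f) = 2*f - 4 = -4 + 2*f)
Q(x) = (6 + x)*(x + 1/(2*x)) (Q(x) = (x + 1/(x + x))*(x + (-4 + 2*5)) = (x + 1/(2*x))*(x + (-4 + 10)) = (x + 1/(2*x))*(x + 6) = (x + 1/(2*x))*(6 + x) = (6 + x)*(x + 1/(2*x)))
Q(3)*(-76579) = (½ + 3² + 3/3 + 6*3)*(-76579) = (½ + 9 + 3*(⅓) + 18)*(-76579) = (½ + 9 + 1 + 18)*(-76579) = (57/2)*(-76579) = -4365003/2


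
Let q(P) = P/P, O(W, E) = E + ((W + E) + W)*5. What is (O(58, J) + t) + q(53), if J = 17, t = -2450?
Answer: -1767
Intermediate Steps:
O(W, E) = 6*E + 10*W (O(W, E) = E + ((E + W) + W)*5 = E + (E + 2*W)*5 = E + (5*E + 10*W) = 6*E + 10*W)
q(P) = 1
(O(58, J) + t) + q(53) = ((6*17 + 10*58) - 2450) + 1 = ((102 + 580) - 2450) + 1 = (682 - 2450) + 1 = -1768 + 1 = -1767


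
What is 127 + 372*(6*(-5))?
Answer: -11033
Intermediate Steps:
127 + 372*(6*(-5)) = 127 + 372*(-30) = 127 - 11160 = -11033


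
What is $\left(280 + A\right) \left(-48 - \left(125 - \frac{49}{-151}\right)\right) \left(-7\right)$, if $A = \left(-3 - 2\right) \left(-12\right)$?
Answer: $\frac{62289360}{151} \approx 4.1251 \cdot 10^{5}$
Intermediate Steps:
$A = 60$ ($A = \left(-3 - 2\right) \left(-12\right) = \left(-5\right) \left(-12\right) = 60$)
$\left(280 + A\right) \left(-48 - \left(125 - \frac{49}{-151}\right)\right) \left(-7\right) = \left(280 + 60\right) \left(-48 - \left(125 - \frac{49}{-151}\right)\right) \left(-7\right) = 340 \left(-48 + \left(-125 + 49 \left(- \frac{1}{151}\right)\right)\right) \left(-7\right) = 340 \left(-48 - \frac{18924}{151}\right) \left(-7\right) = 340 \left(- \frac{26172}{151}\right) \left(-7\right) = \left(- \frac{8898480}{151}\right) \left(-7\right) = \frac{62289360}{151}$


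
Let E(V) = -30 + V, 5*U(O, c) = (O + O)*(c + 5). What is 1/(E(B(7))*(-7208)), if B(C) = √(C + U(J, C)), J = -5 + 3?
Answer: 75/16264852 + I*√65/32529704 ≈ 4.6112e-6 + 2.4784e-7*I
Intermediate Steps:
J = -2
U(O, c) = 2*O*(5 + c)/5 (U(O, c) = ((O + O)*(c + 5))/5 = ((2*O)*(5 + c))/5 = (2*O*(5 + c))/5 = 2*O*(5 + c)/5)
B(C) = √(-4 + C/5) (B(C) = √(C + (⅖)*(-2)*(5 + C)) = √(C + (-4 - 4*C/5)) = √(-4 + C/5))
1/(E(B(7))*(-7208)) = 1/(-30 + √(-100 + 5*7)/5*(-7208)) = -1/7208/(-30 + √(-100 + 35)/5) = -1/7208/(-30 + √(-65)/5) = -1/7208/(-30 + (I*√65)/5) = -1/7208/(-30 + I*√65/5) = -1/(7208*(-30 + I*√65/5))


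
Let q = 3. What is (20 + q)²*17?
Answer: 8993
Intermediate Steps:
(20 + q)²*17 = (20 + 3)²*17 = 23²*17 = 529*17 = 8993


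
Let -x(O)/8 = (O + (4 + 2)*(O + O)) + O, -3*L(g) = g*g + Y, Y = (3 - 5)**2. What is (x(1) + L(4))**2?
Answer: 126736/9 ≈ 14082.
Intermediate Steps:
Y = 4 (Y = (-2)**2 = 4)
L(g) = -4/3 - g**2/3 (L(g) = -(g*g + 4)/3 = -(g**2 + 4)/3 = -(4 + g**2)/3 = -4/3 - g**2/3)
x(O) = -112*O (x(O) = -8*((O + (4 + 2)*(O + O)) + O) = -8*((O + 6*(2*O)) + O) = -8*((O + 12*O) + O) = -8*(13*O + O) = -112*O)
(x(1) + L(4))**2 = (-112*1 + (-4/3 - 1/3*4**2))**2 = (-112 + (-4/3 - 1/3*16))**2 = (-112 + (-4/3 - 16/3))**2 = (-112 - 20/3)**2 = (-356/3)**2 = 126736/9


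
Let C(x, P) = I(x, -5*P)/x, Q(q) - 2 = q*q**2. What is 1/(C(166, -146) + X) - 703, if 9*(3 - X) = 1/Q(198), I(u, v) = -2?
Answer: -12174142809157/17325663325 ≈ -702.67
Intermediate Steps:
Q(q) = 2 + q**3 (Q(q) = 2 + q*q**2 = 2 + q**3)
C(x, P) = -2/x
X = 209584637/69861546 (X = 3 - 1/(9*(2 + 198**3)) = 3 - 1/(9*(2 + 7762392)) = 3 - 1/9/7762394 = 3 - 1/9*1/7762394 = 3 - 1/69861546 = 209584637/69861546 ≈ 3.0000)
1/(C(166, -146) + X) - 703 = 1/(-2/166 + 209584637/69861546) - 703 = 1/(-2*1/166 + 209584637/69861546) - 703 = 1/(-1/83 + 209584637/69861546) - 703 = 1/(17325663325/5798508318) - 703 = 5798508318/17325663325 - 703 = -12174142809157/17325663325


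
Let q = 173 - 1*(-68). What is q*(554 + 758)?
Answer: 316192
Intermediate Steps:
q = 241 (q = 173 + 68 = 241)
q*(554 + 758) = 241*(554 + 758) = 241*1312 = 316192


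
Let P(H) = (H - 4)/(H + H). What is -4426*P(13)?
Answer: -19917/13 ≈ -1532.1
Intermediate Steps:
P(H) = (-4 + H)/(2*H) (P(H) = (-4 + H)/((2*H)) = (-4 + H)*(1/(2*H)) = (-4 + H)/(2*H))
-4426*P(13) = -2213*(-4 + 13)/13 = -2213*9/13 = -4426*9/26 = -19917/13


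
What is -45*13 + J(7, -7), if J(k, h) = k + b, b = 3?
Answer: -575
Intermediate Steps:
J(k, h) = 3 + k (J(k, h) = k + 3 = 3 + k)
-45*13 + J(7, -7) = -45*13 + (3 + 7) = -585 + 10 = -575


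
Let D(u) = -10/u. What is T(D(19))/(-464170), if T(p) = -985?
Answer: 197/92834 ≈ 0.0021221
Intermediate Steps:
T(D(19))/(-464170) = -985/(-464170) = -985*(-1/464170) = 197/92834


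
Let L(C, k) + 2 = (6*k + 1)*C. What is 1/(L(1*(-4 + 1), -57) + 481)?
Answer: 1/1502 ≈ 0.00066578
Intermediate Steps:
L(C, k) = -2 + C*(1 + 6*k) (L(C, k) = -2 + (6*k + 1)*C = -2 + (1 + 6*k)*C = -2 + C*(1 + 6*k))
1/(L(1*(-4 + 1), -57) + 481) = 1/((-2 + 1*(-4 + 1) + 6*(1*(-4 + 1))*(-57)) + 481) = 1/((-2 + 1*(-3) + 6*(1*(-3))*(-57)) + 481) = 1/((-2 - 3 + 6*(-3)*(-57)) + 481) = 1/((-2 - 3 + 1026) + 481) = 1/(1021 + 481) = 1/1502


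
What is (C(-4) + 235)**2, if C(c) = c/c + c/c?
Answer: 56169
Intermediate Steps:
C(c) = 2 (C(c) = 1 + 1 = 2)
(C(-4) + 235)**2 = (2 + 235)**2 = 237**2 = 56169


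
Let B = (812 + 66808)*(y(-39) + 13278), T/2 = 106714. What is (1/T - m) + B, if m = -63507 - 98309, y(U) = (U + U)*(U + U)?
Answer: 279466946397569/213428 ≈ 1.3094e+9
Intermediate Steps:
T = 213428 (T = 2*106714 = 213428)
y(U) = 4*U**2 (y(U) = (2*U)*(2*U) = 4*U**2)
m = -161816
B = 1309258440 (B = (812 + 66808)*(4*(-39)**2 + 13278) = 67620*(4*1521 + 13278) = 67620*(6084 + 13278) = 67620*19362 = 1309258440)
(1/T - m) + B = (1/213428 - 1*(-161816)) + 1309258440 = (1/213428 + 161816) + 1309258440 = 34536065249/213428 + 1309258440 = 279466946397569/213428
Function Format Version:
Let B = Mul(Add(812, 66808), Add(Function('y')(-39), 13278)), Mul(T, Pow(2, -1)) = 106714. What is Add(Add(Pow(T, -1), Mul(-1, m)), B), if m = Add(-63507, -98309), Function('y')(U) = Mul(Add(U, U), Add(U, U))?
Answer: Rational(279466946397569, 213428) ≈ 1.3094e+9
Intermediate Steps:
T = 213428 (T = Mul(2, 106714) = 213428)
Function('y')(U) = Mul(4, Pow(U, 2)) (Function('y')(U) = Mul(Mul(2, U), Mul(2, U)) = Mul(4, Pow(U, 2)))
m = -161816
B = 1309258440 (B = Mul(Add(812, 66808), Add(Mul(4, Pow(-39, 2)), 13278)) = Mul(67620, Add(Mul(4, 1521), 13278)) = Mul(67620, Add(6084, 13278)) = Mul(67620, 19362) = 1309258440)
Add(Add(Pow(T, -1), Mul(-1, m)), B) = Add(Add(Pow(213428, -1), Mul(-1, -161816)), 1309258440) = Add(Add(Rational(1, 213428), 161816), 1309258440) = Add(Rational(34536065249, 213428), 1309258440) = Rational(279466946397569, 213428)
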